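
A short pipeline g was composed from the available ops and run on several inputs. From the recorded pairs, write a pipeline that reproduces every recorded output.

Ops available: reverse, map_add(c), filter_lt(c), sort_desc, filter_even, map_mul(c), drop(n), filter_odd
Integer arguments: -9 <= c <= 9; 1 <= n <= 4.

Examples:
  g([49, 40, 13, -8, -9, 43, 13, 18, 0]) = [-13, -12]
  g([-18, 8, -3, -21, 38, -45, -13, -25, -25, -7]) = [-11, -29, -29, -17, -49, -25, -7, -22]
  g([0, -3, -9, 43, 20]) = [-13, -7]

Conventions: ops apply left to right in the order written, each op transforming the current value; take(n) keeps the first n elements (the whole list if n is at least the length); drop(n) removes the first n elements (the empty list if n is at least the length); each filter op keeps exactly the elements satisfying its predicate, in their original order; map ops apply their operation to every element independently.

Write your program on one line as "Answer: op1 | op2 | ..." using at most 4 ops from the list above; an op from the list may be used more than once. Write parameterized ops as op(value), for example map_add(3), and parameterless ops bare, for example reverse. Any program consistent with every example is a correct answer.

map_add(-4) | filter_lt(-4) | reverse

Check, running the answer program on each example:
  [49, 40, 13, -8, -9, 43, 13, 18, 0] -> [45, 36, 9, -12, -13, 39, 9, 14, -4] -> [-12, -13] -> [-13, -12]
  [-18, 8, -3, -21, 38, -45, -13, -25, -25, -7] -> [-22, 4, -7, -25, 34, -49, -17, -29, -29, -11] -> [-22, -7, -25, -49, -17, -29, -29, -11] -> [-11, -29, -29, -17, -49, -25, -7, -22]
  [0, -3, -9, 43, 20] -> [-4, -7, -13, 39, 16] -> [-7, -13] -> [-13, -7]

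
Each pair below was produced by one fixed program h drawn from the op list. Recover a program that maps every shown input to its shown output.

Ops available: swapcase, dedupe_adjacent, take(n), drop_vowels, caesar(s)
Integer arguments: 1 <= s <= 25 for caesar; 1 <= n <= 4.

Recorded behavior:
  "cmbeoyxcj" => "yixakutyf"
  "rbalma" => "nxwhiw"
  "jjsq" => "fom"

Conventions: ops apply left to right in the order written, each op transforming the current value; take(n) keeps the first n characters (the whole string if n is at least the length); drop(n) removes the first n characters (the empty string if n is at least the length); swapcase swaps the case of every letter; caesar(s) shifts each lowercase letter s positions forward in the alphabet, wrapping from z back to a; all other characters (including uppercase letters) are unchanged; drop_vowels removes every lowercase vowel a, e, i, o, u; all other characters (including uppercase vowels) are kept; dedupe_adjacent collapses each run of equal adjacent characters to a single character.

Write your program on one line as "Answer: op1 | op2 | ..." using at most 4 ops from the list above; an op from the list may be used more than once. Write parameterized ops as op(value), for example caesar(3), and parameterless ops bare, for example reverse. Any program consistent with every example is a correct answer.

caesar(10) | caesar(13) | caesar(25) | dedupe_adjacent

Check, running the answer program on each example:
  "cmbeoyxcj" -> "mwloyihmt" -> "zjyblvuzg" -> "yixakutyf" -> "yixakutyf"
  "rbalma" -> "blkvwk" -> "oyxijx" -> "nxwhiw" -> "nxwhiw"
  "jjsq" -> "ttca" -> "ggpn" -> "ffom" -> "fom"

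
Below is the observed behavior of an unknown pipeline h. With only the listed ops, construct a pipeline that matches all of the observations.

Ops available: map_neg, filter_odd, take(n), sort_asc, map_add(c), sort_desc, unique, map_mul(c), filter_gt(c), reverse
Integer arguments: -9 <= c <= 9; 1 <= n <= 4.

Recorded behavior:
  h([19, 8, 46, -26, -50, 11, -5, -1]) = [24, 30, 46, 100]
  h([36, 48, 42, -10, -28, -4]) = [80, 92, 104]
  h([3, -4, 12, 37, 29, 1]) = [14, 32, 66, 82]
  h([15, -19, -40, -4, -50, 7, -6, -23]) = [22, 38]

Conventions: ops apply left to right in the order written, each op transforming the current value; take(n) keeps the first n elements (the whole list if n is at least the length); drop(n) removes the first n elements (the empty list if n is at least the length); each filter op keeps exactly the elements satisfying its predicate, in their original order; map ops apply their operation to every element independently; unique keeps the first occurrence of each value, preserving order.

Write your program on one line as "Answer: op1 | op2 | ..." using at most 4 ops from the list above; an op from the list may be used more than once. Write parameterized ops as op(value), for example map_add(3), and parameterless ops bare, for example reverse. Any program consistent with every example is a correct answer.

filter_gt(2) | sort_asc | map_mul(2) | map_add(8)

Check, running the answer program on each example:
  [19, 8, 46, -26, -50, 11, -5, -1] -> [19, 8, 46, 11] -> [8, 11, 19, 46] -> [16, 22, 38, 92] -> [24, 30, 46, 100]
  [36, 48, 42, -10, -28, -4] -> [36, 48, 42] -> [36, 42, 48] -> [72, 84, 96] -> [80, 92, 104]
  [3, -4, 12, 37, 29, 1] -> [3, 12, 37, 29] -> [3, 12, 29, 37] -> [6, 24, 58, 74] -> [14, 32, 66, 82]
  [15, -19, -40, -4, -50, 7, -6, -23] -> [15, 7] -> [7, 15] -> [14, 30] -> [22, 38]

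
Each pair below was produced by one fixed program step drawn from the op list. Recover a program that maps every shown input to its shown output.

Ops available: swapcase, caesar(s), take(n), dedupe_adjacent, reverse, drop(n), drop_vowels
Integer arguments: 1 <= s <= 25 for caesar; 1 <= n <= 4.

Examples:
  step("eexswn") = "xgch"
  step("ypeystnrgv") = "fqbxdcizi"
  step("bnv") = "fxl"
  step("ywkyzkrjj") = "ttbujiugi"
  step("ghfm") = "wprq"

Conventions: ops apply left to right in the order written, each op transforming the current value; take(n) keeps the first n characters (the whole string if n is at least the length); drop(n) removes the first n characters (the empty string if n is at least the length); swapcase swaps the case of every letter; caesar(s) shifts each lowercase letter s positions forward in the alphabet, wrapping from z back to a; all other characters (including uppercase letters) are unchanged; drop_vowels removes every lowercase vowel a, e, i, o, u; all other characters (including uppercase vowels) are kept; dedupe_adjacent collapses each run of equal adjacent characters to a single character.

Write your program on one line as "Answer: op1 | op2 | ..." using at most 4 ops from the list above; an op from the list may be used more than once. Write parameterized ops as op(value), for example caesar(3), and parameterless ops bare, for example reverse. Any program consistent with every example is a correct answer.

reverse | drop_vowels | caesar(10)

Check, running the answer program on each example:
  "eexswn" -> "nwsxee" -> "nwsx" -> "xgch"
  "ypeystnrgv" -> "vgrntsyepy" -> "vgrntsypy" -> "fqbxdcizi"
  "bnv" -> "vnb" -> "vnb" -> "fxl"
  "ywkyzkrjj" -> "jjrkzykwy" -> "jjrkzykwy" -> "ttbujiugi"
  "ghfm" -> "mfhg" -> "mfhg" -> "wprq"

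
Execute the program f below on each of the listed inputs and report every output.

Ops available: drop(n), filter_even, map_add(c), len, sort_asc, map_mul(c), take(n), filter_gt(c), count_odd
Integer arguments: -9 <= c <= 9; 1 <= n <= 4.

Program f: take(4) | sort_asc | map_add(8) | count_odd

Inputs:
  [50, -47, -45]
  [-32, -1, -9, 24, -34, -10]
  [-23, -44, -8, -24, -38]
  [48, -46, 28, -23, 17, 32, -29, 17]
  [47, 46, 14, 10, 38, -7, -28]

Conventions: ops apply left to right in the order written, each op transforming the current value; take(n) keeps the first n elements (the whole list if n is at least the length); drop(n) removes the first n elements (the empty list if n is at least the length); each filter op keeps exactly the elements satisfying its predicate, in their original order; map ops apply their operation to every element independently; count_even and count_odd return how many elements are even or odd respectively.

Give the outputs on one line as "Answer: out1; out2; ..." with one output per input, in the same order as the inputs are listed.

Execution, op by op:
  [50, -47, -45] -> [50, -47, -45] -> [-47, -45, 50] -> [-39, -37, 58] -> 2
  [-32, -1, -9, 24, -34, -10] -> [-32, -1, -9, 24] -> [-32, -9, -1, 24] -> [-24, -1, 7, 32] -> 2
  [-23, -44, -8, -24, -38] -> [-23, -44, -8, -24] -> [-44, -24, -23, -8] -> [-36, -16, -15, 0] -> 1
  [48, -46, 28, -23, 17, 32, -29, 17] -> [48, -46, 28, -23] -> [-46, -23, 28, 48] -> [-38, -15, 36, 56] -> 1
  [47, 46, 14, 10, 38, -7, -28] -> [47, 46, 14, 10] -> [10, 14, 46, 47] -> [18, 22, 54, 55] -> 1

2; 2; 1; 1; 1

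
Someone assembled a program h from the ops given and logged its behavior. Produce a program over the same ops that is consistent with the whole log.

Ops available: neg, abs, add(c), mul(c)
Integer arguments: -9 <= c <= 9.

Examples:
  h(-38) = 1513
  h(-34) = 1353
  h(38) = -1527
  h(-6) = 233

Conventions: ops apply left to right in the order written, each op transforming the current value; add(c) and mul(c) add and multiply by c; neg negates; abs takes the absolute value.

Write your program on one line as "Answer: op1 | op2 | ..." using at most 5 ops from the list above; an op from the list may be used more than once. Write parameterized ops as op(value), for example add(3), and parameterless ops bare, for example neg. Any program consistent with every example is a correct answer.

neg | mul(5) | mul(8) | add(-7)

Check, running the answer program on each example:
  -38 -> 38 -> 190 -> 1520 -> 1513
  -34 -> 34 -> 170 -> 1360 -> 1353
  38 -> -38 -> -190 -> -1520 -> -1527
  -6 -> 6 -> 30 -> 240 -> 233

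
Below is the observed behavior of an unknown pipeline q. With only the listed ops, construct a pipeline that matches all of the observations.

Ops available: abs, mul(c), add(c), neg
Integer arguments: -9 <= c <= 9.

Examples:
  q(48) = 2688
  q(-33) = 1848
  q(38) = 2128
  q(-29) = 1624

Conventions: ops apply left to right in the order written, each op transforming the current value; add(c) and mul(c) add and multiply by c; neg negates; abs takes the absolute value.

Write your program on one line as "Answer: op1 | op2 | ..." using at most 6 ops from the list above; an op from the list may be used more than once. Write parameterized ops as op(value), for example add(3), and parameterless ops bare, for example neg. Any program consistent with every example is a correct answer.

neg | mul(7) | mul(8) | neg | abs

Check, running the answer program on each example:
  48 -> -48 -> -336 -> -2688 -> 2688 -> 2688
  -33 -> 33 -> 231 -> 1848 -> -1848 -> 1848
  38 -> -38 -> -266 -> -2128 -> 2128 -> 2128
  -29 -> 29 -> 203 -> 1624 -> -1624 -> 1624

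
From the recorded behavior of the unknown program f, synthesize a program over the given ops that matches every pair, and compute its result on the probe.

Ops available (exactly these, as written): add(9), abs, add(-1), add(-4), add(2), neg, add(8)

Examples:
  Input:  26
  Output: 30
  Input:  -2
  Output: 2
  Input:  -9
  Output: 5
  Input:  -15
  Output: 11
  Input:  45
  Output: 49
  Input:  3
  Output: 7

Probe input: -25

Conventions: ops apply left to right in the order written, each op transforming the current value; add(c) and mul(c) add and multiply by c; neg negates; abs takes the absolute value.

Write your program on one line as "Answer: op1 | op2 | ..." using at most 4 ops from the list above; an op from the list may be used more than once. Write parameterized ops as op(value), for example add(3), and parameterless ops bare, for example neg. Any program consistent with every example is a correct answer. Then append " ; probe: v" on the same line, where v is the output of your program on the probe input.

neg | add(-4) | abs ; probe: 21

Check, running the answer program on each example:
  26 -> -26 -> -30 -> 30
  -2 -> 2 -> -2 -> 2
  -9 -> 9 -> 5 -> 5
  -15 -> 15 -> 11 -> 11
  45 -> -45 -> -49 -> 49
  3 -> -3 -> -7 -> 7
  probe: -25 -> 25 -> 21 -> 21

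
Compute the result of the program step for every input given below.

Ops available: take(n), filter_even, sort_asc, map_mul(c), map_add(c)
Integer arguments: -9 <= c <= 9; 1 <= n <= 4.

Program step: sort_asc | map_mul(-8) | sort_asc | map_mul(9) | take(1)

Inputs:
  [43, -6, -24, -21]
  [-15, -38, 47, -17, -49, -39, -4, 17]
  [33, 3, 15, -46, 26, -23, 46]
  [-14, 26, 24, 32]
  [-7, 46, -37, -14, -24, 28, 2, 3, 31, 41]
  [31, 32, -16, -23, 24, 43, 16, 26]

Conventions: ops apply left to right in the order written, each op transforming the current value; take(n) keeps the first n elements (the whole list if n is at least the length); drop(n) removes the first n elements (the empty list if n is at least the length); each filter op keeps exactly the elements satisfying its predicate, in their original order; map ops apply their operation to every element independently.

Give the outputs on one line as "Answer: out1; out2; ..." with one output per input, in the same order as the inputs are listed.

Execution, op by op:
  [43, -6, -24, -21] -> [-24, -21, -6, 43] -> [192, 168, 48, -344] -> [-344, 48, 168, 192] -> [-3096, 432, 1512, 1728] -> [-3096]
  [-15, -38, 47, -17, -49, -39, -4, 17] -> [-49, -39, -38, -17, -15, -4, 17, 47] -> [392, 312, 304, 136, 120, 32, -136, -376] -> [-376, -136, 32, 120, 136, 304, 312, 392] -> [-3384, -1224, 288, 1080, 1224, 2736, 2808, 3528] -> [-3384]
  [33, 3, 15, -46, 26, -23, 46] -> [-46, -23, 3, 15, 26, 33, 46] -> [368, 184, -24, -120, -208, -264, -368] -> [-368, -264, -208, -120, -24, 184, 368] -> [-3312, -2376, -1872, -1080, -216, 1656, 3312] -> [-3312]
  [-14, 26, 24, 32] -> [-14, 24, 26, 32] -> [112, -192, -208, -256] -> [-256, -208, -192, 112] -> [-2304, -1872, -1728, 1008] -> [-2304]
  [-7, 46, -37, -14, -24, 28, 2, 3, 31, 41] -> [-37, -24, -14, -7, 2, 3, 28, 31, 41, 46] -> [296, 192, 112, 56, -16, -24, -224, -248, -328, -368] -> [-368, -328, -248, -224, -24, -16, 56, 112, 192, 296] -> [-3312, -2952, -2232, -2016, -216, -144, 504, 1008, 1728, 2664] -> [-3312]
  [31, 32, -16, -23, 24, 43, 16, 26] -> [-23, -16, 16, 24, 26, 31, 32, 43] -> [184, 128, -128, -192, -208, -248, -256, -344] -> [-344, -256, -248, -208, -192, -128, 128, 184] -> [-3096, -2304, -2232, -1872, -1728, -1152, 1152, 1656] -> [-3096]

[-3096]; [-3384]; [-3312]; [-2304]; [-3312]; [-3096]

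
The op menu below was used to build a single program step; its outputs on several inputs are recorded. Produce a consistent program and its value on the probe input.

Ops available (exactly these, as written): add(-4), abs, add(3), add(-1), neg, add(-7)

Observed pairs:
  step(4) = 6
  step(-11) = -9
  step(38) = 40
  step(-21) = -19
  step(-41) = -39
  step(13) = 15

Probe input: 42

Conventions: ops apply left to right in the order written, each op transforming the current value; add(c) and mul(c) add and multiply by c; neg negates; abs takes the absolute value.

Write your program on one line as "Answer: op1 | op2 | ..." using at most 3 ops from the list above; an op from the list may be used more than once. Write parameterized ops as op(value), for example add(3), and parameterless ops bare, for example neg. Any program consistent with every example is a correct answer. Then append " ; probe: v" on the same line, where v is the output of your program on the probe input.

add(3) | add(-1) ; probe: 44

Check, running the answer program on each example:
  4 -> 7 -> 6
  -11 -> -8 -> -9
  38 -> 41 -> 40
  -21 -> -18 -> -19
  -41 -> -38 -> -39
  13 -> 16 -> 15
  probe: 42 -> 45 -> 44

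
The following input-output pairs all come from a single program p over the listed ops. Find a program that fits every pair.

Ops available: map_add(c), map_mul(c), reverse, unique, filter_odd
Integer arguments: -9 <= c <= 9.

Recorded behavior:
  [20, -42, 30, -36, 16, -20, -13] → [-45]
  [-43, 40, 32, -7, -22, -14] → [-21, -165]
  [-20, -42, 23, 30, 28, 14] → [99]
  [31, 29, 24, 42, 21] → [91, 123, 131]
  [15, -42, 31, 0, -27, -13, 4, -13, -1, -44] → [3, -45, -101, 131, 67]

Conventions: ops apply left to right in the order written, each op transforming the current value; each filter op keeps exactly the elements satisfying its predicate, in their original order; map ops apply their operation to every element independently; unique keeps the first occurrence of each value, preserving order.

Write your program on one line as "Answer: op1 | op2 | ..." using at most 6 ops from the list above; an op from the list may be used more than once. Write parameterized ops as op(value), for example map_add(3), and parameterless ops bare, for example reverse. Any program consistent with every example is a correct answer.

filter_odd | map_mul(4) | map_add(7) | reverse | unique

Check, running the answer program on each example:
  [20, -42, 30, -36, 16, -20, -13] -> [-13] -> [-52] -> [-45] -> [-45] -> [-45]
  [-43, 40, 32, -7, -22, -14] -> [-43, -7] -> [-172, -28] -> [-165, -21] -> [-21, -165] -> [-21, -165]
  [-20, -42, 23, 30, 28, 14] -> [23] -> [92] -> [99] -> [99] -> [99]
  [31, 29, 24, 42, 21] -> [31, 29, 21] -> [124, 116, 84] -> [131, 123, 91] -> [91, 123, 131] -> [91, 123, 131]
  [15, -42, 31, 0, -27, -13, 4, -13, -1, -44] -> [15, 31, -27, -13, -13, -1] -> [60, 124, -108, -52, -52, -4] -> [67, 131, -101, -45, -45, 3] -> [3, -45, -45, -101, 131, 67] -> [3, -45, -101, 131, 67]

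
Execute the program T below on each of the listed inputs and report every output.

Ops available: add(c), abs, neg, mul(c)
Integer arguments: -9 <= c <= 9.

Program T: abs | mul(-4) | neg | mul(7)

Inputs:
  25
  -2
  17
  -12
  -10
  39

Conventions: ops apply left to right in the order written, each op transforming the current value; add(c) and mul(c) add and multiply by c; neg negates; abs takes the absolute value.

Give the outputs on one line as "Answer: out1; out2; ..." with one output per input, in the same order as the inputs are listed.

Execution, op by op:
  25 -> 25 -> -100 -> 100 -> 700
  -2 -> 2 -> -8 -> 8 -> 56
  17 -> 17 -> -68 -> 68 -> 476
  -12 -> 12 -> -48 -> 48 -> 336
  -10 -> 10 -> -40 -> 40 -> 280
  39 -> 39 -> -156 -> 156 -> 1092

700; 56; 476; 336; 280; 1092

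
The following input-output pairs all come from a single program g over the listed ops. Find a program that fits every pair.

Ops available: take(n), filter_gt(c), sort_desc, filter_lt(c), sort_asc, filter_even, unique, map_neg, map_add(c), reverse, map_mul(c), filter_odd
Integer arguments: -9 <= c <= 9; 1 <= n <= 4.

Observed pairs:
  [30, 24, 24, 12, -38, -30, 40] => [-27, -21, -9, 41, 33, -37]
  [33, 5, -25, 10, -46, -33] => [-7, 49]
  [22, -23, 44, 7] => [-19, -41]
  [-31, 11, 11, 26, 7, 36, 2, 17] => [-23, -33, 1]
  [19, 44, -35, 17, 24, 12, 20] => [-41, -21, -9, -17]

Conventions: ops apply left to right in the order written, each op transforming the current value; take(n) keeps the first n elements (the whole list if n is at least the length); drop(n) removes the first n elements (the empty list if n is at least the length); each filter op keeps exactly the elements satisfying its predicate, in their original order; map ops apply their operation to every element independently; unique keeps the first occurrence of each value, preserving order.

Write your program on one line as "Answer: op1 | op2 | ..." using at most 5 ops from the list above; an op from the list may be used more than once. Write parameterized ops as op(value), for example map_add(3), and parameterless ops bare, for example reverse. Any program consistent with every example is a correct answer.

unique | map_add(-3) | filter_odd | map_neg

Check, running the answer program on each example:
  [30, 24, 24, 12, -38, -30, 40] -> [30, 24, 12, -38, -30, 40] -> [27, 21, 9, -41, -33, 37] -> [27, 21, 9, -41, -33, 37] -> [-27, -21, -9, 41, 33, -37]
  [33, 5, -25, 10, -46, -33] -> [33, 5, -25, 10, -46, -33] -> [30, 2, -28, 7, -49, -36] -> [7, -49] -> [-7, 49]
  [22, -23, 44, 7] -> [22, -23, 44, 7] -> [19, -26, 41, 4] -> [19, 41] -> [-19, -41]
  [-31, 11, 11, 26, 7, 36, 2, 17] -> [-31, 11, 26, 7, 36, 2, 17] -> [-34, 8, 23, 4, 33, -1, 14] -> [23, 33, -1] -> [-23, -33, 1]
  [19, 44, -35, 17, 24, 12, 20] -> [19, 44, -35, 17, 24, 12, 20] -> [16, 41, -38, 14, 21, 9, 17] -> [41, 21, 9, 17] -> [-41, -21, -9, -17]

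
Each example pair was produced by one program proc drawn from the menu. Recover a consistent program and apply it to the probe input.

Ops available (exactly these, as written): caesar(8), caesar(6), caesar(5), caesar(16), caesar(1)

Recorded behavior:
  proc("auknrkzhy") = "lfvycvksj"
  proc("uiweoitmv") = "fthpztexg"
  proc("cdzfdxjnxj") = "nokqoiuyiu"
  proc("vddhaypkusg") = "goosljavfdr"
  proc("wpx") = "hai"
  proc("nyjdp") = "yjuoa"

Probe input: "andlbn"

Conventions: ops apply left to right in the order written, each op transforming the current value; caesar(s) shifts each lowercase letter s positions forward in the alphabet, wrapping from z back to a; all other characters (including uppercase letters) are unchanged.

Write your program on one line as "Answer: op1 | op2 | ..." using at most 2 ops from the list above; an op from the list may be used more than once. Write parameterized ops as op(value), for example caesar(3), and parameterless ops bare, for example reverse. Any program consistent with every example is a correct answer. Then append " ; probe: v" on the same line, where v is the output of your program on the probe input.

caesar(6) | caesar(5) ; probe: "lyowmy"

Check, running the answer program on each example:
  "auknrkzhy" -> "gaqtxqfne" -> "lfvycvksj"
  "uiweoitmv" -> "aockuozsb" -> "fthpztexg"
  "cdzfdxjnxj" -> "ijfljdptdp" -> "nokqoiuyiu"
  "vddhaypkusg" -> "bjjngevqaym" -> "goosljavfdr"
  "wpx" -> "cvd" -> "hai"
  "nyjdp" -> "tepjv" -> "yjuoa"
  probe: "andlbn" -> "gtjrht" -> "lyowmy"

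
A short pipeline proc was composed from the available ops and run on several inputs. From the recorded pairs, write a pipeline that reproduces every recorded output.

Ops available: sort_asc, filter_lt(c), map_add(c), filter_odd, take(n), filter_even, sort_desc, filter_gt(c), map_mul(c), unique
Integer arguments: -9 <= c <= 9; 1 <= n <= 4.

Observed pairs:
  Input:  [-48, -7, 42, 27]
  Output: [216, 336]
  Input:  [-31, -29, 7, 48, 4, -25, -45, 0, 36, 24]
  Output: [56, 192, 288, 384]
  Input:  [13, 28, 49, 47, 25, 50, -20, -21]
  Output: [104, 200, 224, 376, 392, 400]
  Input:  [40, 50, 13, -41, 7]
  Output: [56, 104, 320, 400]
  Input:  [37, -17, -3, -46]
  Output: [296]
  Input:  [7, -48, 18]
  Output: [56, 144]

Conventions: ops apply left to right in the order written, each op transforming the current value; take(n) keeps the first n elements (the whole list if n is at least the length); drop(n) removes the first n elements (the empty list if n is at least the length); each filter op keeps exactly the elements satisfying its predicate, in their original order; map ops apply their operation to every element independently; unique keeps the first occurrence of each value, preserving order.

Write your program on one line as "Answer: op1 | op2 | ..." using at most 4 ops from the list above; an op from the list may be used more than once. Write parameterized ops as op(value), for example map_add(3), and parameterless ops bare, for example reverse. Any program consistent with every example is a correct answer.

filter_gt(6) | sort_asc | map_mul(8)

Check, running the answer program on each example:
  [-48, -7, 42, 27] -> [42, 27] -> [27, 42] -> [216, 336]
  [-31, -29, 7, 48, 4, -25, -45, 0, 36, 24] -> [7, 48, 36, 24] -> [7, 24, 36, 48] -> [56, 192, 288, 384]
  [13, 28, 49, 47, 25, 50, -20, -21] -> [13, 28, 49, 47, 25, 50] -> [13, 25, 28, 47, 49, 50] -> [104, 200, 224, 376, 392, 400]
  [40, 50, 13, -41, 7] -> [40, 50, 13, 7] -> [7, 13, 40, 50] -> [56, 104, 320, 400]
  [37, -17, -3, -46] -> [37] -> [37] -> [296]
  [7, -48, 18] -> [7, 18] -> [7, 18] -> [56, 144]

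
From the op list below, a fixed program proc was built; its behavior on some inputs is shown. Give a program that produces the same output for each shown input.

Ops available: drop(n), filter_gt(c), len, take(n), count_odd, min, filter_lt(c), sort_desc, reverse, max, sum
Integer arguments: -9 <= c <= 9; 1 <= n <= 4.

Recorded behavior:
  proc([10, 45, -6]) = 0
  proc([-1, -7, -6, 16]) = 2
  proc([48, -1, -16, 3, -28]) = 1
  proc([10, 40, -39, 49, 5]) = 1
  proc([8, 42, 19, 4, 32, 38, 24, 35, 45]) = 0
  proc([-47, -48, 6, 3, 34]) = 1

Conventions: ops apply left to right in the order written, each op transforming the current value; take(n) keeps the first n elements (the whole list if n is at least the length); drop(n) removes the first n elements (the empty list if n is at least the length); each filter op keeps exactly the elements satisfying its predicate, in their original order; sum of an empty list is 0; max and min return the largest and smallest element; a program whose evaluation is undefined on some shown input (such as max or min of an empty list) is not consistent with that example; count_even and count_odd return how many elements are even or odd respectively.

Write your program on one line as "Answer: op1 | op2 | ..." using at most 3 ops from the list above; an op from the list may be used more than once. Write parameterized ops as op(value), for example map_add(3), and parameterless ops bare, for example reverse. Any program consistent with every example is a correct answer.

take(4) | filter_lt(3) | count_odd

Check, running the answer program on each example:
  [10, 45, -6] -> [10, 45, -6] -> [-6] -> 0
  [-1, -7, -6, 16] -> [-1, -7, -6, 16] -> [-1, -7, -6] -> 2
  [48, -1, -16, 3, -28] -> [48, -1, -16, 3] -> [-1, -16] -> 1
  [10, 40, -39, 49, 5] -> [10, 40, -39, 49] -> [-39] -> 1
  [8, 42, 19, 4, 32, 38, 24, 35, 45] -> [8, 42, 19, 4] -> [] -> 0
  [-47, -48, 6, 3, 34] -> [-47, -48, 6, 3] -> [-47, -48] -> 1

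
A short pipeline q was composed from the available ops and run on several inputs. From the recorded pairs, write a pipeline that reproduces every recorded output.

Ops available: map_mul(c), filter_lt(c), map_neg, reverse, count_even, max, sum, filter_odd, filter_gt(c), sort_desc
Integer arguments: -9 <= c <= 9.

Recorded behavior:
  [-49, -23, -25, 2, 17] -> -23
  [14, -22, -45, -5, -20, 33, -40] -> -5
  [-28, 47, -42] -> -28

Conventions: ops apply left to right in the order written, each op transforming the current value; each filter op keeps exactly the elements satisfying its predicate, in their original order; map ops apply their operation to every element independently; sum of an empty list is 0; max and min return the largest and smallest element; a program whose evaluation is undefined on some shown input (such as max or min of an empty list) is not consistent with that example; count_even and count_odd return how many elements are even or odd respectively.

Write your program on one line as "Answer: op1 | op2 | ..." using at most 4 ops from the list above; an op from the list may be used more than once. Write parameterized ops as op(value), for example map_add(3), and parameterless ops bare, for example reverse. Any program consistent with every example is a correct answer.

reverse | filter_lt(-3) | max

Check, running the answer program on each example:
  [-49, -23, -25, 2, 17] -> [17, 2, -25, -23, -49] -> [-25, -23, -49] -> -23
  [14, -22, -45, -5, -20, 33, -40] -> [-40, 33, -20, -5, -45, -22, 14] -> [-40, -20, -5, -45, -22] -> -5
  [-28, 47, -42] -> [-42, 47, -28] -> [-42, -28] -> -28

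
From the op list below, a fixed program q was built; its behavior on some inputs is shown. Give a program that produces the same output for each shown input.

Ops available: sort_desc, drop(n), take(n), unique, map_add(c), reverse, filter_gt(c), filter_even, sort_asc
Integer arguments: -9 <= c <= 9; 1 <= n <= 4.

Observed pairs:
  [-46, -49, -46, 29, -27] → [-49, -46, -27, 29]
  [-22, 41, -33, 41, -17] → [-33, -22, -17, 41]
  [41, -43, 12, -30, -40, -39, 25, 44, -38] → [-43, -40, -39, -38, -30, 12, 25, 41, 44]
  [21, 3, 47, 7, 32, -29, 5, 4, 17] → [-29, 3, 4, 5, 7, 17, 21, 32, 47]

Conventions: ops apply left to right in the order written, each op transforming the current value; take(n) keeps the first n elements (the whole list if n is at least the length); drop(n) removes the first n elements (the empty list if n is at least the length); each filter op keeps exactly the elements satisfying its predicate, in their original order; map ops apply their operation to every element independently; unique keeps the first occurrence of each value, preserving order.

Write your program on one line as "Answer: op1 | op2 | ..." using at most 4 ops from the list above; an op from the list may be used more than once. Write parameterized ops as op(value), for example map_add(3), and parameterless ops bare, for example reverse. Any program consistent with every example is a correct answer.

sort_desc | unique | reverse

Check, running the answer program on each example:
  [-46, -49, -46, 29, -27] -> [29, -27, -46, -46, -49] -> [29, -27, -46, -49] -> [-49, -46, -27, 29]
  [-22, 41, -33, 41, -17] -> [41, 41, -17, -22, -33] -> [41, -17, -22, -33] -> [-33, -22, -17, 41]
  [41, -43, 12, -30, -40, -39, 25, 44, -38] -> [44, 41, 25, 12, -30, -38, -39, -40, -43] -> [44, 41, 25, 12, -30, -38, -39, -40, -43] -> [-43, -40, -39, -38, -30, 12, 25, 41, 44]
  [21, 3, 47, 7, 32, -29, 5, 4, 17] -> [47, 32, 21, 17, 7, 5, 4, 3, -29] -> [47, 32, 21, 17, 7, 5, 4, 3, -29] -> [-29, 3, 4, 5, 7, 17, 21, 32, 47]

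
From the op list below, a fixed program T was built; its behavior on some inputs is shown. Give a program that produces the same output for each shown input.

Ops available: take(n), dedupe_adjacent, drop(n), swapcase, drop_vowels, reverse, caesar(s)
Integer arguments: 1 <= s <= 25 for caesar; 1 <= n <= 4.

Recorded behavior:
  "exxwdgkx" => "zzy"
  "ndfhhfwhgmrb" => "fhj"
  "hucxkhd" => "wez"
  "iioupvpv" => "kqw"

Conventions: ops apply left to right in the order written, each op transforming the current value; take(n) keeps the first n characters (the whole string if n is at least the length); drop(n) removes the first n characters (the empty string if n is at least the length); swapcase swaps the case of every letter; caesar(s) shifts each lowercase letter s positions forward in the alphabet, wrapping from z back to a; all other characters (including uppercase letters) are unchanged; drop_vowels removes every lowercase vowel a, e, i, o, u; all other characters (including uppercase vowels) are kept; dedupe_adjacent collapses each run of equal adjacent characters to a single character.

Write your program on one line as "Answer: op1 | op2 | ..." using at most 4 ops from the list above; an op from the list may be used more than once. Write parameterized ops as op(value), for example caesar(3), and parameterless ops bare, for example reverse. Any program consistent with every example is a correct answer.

caesar(2) | take(4) | drop(1)

Check, running the answer program on each example:
  "exxwdgkx" -> "gzzyfimz" -> "gzzy" -> "zzy"
  "ndfhhfwhgmrb" -> "pfhjjhyjiotd" -> "pfhj" -> "fhj"
  "hucxkhd" -> "jwezmjf" -> "jwez" -> "wez"
  "iioupvpv" -> "kkqwrxrx" -> "kkqw" -> "kqw"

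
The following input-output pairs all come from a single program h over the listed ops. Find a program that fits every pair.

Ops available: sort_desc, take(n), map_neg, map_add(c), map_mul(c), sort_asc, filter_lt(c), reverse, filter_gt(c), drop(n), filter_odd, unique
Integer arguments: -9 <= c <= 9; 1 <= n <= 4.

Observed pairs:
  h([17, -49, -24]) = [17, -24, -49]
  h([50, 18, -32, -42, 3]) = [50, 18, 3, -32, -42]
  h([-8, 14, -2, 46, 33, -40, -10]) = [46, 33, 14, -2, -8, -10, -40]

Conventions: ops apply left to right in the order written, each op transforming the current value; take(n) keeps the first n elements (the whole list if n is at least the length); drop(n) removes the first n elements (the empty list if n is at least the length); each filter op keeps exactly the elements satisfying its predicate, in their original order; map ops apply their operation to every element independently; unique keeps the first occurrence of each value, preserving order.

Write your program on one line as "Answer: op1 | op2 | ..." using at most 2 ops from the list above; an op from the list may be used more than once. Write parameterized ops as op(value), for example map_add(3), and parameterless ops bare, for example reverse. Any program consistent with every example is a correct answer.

sort_asc | reverse

Check, running the answer program on each example:
  [17, -49, -24] -> [-49, -24, 17] -> [17, -24, -49]
  [50, 18, -32, -42, 3] -> [-42, -32, 3, 18, 50] -> [50, 18, 3, -32, -42]
  [-8, 14, -2, 46, 33, -40, -10] -> [-40, -10, -8, -2, 14, 33, 46] -> [46, 33, 14, -2, -8, -10, -40]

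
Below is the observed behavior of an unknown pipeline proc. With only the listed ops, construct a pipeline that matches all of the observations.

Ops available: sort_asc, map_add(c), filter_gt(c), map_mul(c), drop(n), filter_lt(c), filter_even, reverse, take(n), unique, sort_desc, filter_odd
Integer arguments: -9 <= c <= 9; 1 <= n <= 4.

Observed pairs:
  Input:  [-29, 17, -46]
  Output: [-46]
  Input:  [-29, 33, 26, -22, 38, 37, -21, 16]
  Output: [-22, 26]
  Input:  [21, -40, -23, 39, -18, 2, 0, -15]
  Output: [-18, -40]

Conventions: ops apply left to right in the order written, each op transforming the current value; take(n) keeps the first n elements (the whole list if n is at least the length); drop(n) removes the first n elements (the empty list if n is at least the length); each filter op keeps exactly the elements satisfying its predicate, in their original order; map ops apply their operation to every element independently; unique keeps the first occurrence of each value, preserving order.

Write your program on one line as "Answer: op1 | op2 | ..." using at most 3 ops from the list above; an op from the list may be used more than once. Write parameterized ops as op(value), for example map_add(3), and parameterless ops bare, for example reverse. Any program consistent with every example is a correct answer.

filter_even | take(2) | reverse

Check, running the answer program on each example:
  [-29, 17, -46] -> [-46] -> [-46] -> [-46]
  [-29, 33, 26, -22, 38, 37, -21, 16] -> [26, -22, 38, 16] -> [26, -22] -> [-22, 26]
  [21, -40, -23, 39, -18, 2, 0, -15] -> [-40, -18, 2, 0] -> [-40, -18] -> [-18, -40]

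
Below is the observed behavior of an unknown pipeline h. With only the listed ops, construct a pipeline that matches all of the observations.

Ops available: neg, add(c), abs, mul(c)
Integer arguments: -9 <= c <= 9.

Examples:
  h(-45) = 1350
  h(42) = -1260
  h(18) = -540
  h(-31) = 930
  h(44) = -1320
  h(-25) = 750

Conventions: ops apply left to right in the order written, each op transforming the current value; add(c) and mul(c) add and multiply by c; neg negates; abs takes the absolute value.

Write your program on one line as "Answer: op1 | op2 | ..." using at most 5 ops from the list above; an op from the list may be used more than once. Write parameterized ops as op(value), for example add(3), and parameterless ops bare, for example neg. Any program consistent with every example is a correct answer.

neg | mul(-2) | mul(5) | neg | mul(3)

Check, running the answer program on each example:
  -45 -> 45 -> -90 -> -450 -> 450 -> 1350
  42 -> -42 -> 84 -> 420 -> -420 -> -1260
  18 -> -18 -> 36 -> 180 -> -180 -> -540
  -31 -> 31 -> -62 -> -310 -> 310 -> 930
  44 -> -44 -> 88 -> 440 -> -440 -> -1320
  -25 -> 25 -> -50 -> -250 -> 250 -> 750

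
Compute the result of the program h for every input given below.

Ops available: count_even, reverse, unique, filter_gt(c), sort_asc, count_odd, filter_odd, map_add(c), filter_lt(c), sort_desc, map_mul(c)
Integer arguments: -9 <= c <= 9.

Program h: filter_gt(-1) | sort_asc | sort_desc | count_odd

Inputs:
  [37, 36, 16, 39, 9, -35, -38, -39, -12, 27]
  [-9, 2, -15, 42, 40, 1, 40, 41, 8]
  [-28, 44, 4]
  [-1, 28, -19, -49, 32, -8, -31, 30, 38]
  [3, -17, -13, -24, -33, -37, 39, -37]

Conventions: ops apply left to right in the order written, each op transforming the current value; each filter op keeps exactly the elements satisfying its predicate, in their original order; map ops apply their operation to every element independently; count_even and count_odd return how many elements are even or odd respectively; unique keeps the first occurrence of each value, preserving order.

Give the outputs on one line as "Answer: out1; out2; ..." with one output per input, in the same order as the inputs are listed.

4; 2; 0; 0; 2

Execution, op by op:
  [37, 36, 16, 39, 9, -35, -38, -39, -12, 27] -> [37, 36, 16, 39, 9, 27] -> [9, 16, 27, 36, 37, 39] -> [39, 37, 36, 27, 16, 9] -> 4
  [-9, 2, -15, 42, 40, 1, 40, 41, 8] -> [2, 42, 40, 1, 40, 41, 8] -> [1, 2, 8, 40, 40, 41, 42] -> [42, 41, 40, 40, 8, 2, 1] -> 2
  [-28, 44, 4] -> [44, 4] -> [4, 44] -> [44, 4] -> 0
  [-1, 28, -19, -49, 32, -8, -31, 30, 38] -> [28, 32, 30, 38] -> [28, 30, 32, 38] -> [38, 32, 30, 28] -> 0
  [3, -17, -13, -24, -33, -37, 39, -37] -> [3, 39] -> [3, 39] -> [39, 3] -> 2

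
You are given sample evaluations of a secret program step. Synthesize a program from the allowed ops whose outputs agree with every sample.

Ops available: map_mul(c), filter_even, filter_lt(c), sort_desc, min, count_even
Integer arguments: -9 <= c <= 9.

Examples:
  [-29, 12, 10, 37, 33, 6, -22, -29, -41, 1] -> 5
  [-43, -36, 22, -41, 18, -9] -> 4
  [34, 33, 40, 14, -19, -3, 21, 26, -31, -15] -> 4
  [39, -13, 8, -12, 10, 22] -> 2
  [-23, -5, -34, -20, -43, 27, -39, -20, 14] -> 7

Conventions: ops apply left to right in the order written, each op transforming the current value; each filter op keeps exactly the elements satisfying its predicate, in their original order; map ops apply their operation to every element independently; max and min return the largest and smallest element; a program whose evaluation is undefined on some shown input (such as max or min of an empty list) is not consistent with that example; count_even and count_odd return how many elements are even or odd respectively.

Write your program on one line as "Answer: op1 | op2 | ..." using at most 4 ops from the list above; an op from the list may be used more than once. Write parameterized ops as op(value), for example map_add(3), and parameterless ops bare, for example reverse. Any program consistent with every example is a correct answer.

filter_lt(4) | map_mul(-9) | map_mul(-2) | count_even

Check, running the answer program on each example:
  [-29, 12, 10, 37, 33, 6, -22, -29, -41, 1] -> [-29, -22, -29, -41, 1] -> [261, 198, 261, 369, -9] -> [-522, -396, -522, -738, 18] -> 5
  [-43, -36, 22, -41, 18, -9] -> [-43, -36, -41, -9] -> [387, 324, 369, 81] -> [-774, -648, -738, -162] -> 4
  [34, 33, 40, 14, -19, -3, 21, 26, -31, -15] -> [-19, -3, -31, -15] -> [171, 27, 279, 135] -> [-342, -54, -558, -270] -> 4
  [39, -13, 8, -12, 10, 22] -> [-13, -12] -> [117, 108] -> [-234, -216] -> 2
  [-23, -5, -34, -20, -43, 27, -39, -20, 14] -> [-23, -5, -34, -20, -43, -39, -20] -> [207, 45, 306, 180, 387, 351, 180] -> [-414, -90, -612, -360, -774, -702, -360] -> 7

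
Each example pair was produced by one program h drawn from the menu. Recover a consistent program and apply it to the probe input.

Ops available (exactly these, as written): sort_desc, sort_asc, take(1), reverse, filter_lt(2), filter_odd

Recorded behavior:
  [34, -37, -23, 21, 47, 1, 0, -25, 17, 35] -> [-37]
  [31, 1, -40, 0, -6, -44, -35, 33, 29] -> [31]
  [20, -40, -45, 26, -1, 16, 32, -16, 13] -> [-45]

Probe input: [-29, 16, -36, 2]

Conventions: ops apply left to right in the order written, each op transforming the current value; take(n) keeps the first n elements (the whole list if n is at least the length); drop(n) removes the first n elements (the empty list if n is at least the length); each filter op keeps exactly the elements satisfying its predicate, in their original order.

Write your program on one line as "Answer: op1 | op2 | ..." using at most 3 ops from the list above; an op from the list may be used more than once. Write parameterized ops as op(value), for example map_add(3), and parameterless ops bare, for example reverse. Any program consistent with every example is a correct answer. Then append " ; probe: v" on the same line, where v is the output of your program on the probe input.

filter_odd | take(1) ; probe: [-29]

Check, running the answer program on each example:
  [34, -37, -23, 21, 47, 1, 0, -25, 17, 35] -> [-37, -23, 21, 47, 1, -25, 17, 35] -> [-37]
  [31, 1, -40, 0, -6, -44, -35, 33, 29] -> [31, 1, -35, 33, 29] -> [31]
  [20, -40, -45, 26, -1, 16, 32, -16, 13] -> [-45, -1, 13] -> [-45]
  probe: [-29, 16, -36, 2] -> [-29] -> [-29]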